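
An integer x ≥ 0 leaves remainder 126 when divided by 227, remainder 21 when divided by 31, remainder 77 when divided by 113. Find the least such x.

296815

From x ≡ 126 (mod 227) write x = 126 + 227t. Substituting into x ≡ 21 (mod 31) gives 227t ≡ 19 (mod 31), and since 10⁻¹ ≡ 28 (mod 31), t ≡ 5. Hence x ≡ 126 + 227·5 = 1261 (mod 7037).
From x ≡ 1261 (mod 7037) write x = 1261 + 7037t. Substituting into x ≡ 77 (mod 113) gives 7037t ≡ 59 (mod 113), and since 31⁻¹ ≡ 62 (mod 113), t ≡ 42. Hence x ≡ 1261 + 7037·42 = 296815 (mod 795181).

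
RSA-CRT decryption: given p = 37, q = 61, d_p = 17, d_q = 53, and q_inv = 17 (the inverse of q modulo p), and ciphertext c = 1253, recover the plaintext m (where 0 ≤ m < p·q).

m₁ = c^(d_p) mod p: c ≡ 32 (mod 37), and 32^17 mod 37 = 15.
m₂ = c^(d_q) mod q: c ≡ 33 (mod 61), and 33^53 mod 61 = 53.
h = q_inv·(m₁ − m₂) mod p = 17·(15 − 53) mod 37 = 20.
m = m₂ + h·q = 53 + 20·61 = 1273.

1273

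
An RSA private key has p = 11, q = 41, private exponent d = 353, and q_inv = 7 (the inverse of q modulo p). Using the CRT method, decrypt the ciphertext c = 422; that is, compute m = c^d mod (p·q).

438

d_p = d mod (p−1) = 353 mod 10 = 3; d_q = d mod (q−1) = 33.
m₁ = c^(d_p) mod p: c ≡ 4 (mod 11), and 4^3 mod 11 = 9.
m₂ = c^(d_q) mod q: c ≡ 12 (mod 41), and 12^33 mod 41 = 28.
h = q_inv·(m₁ − m₂) mod p = 7·(9 − 28) mod 11 = 10.
m = m₂ + h·q = 28 + 10·41 = 438.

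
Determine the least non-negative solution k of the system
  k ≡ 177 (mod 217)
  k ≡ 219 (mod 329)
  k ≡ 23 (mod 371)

gcd(217, 329) = 7 and 7 | (219 − 177), so the pair is consistent; merging gives k ≡ 6470 (mod 10199), where 10199 = lcm(217, 329).
gcd(10199, 371) = 7 and 7 | (23 − 6470), so the pair is consistent; merging gives k ≡ 414430 (mod 540547), where 540547 = lcm(10199, 371).
The solution is unique modulo lcm(217, 329, 371) = 540547.

414430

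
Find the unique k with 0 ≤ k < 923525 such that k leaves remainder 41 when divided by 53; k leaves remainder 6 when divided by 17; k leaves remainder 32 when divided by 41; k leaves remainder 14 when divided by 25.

427539

Combine the congruences pairwise.
From k ≡ 41 (mod 53) write k = 41 + 53t. Substituting into k ≡ 6 (mod 17) gives 53t ≡ 16 (mod 17), and since 2⁻¹ ≡ 9 (mod 17), t ≡ 8. Hence k ≡ 41 + 53·8 = 465 (mod 901).
From k ≡ 465 (mod 901) write k = 465 + 901t. Substituting into k ≡ 32 (mod 41) gives 901t ≡ 18 (mod 41), and since 40⁻¹ ≡ 40 (mod 41), t ≡ 23. Hence k ≡ 465 + 901·23 = 21188 (mod 36941).
From k ≡ 21188 (mod 36941) write k = 21188 + 36941t. Substituting into k ≡ 14 (mod 25) gives 36941t ≡ 1 (mod 25), and since 16⁻¹ ≡ 11 (mod 25), t ≡ 11. Hence k ≡ 21188 + 36941·11 = 427539 (mod 923525).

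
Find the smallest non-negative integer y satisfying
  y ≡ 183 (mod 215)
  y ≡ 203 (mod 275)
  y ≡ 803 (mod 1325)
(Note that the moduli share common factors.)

75003

gcd(215, 275) = 5 and 5 | (203 − 183), so the pair is consistent; merging gives y ≡ 4053 (mod 11825), where 11825 = lcm(215, 275).
gcd(11825, 1325) = 25 and 25 | (803 − 4053), so the pair is consistent; merging gives y ≡ 75003 (mod 626725), where 626725 = lcm(11825, 1325).
The solution is unique modulo lcm(215, 275, 1325) = 626725.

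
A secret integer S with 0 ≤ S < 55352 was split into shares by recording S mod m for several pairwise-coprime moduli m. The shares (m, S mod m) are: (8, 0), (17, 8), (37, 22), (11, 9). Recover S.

Combine the congruences pairwise.
From S ≡ 0 (mod 8) write S = 0 + 8t. Substituting into S ≡ 8 (mod 17) gives 8t ≡ 8 (mod 17), and since 8⁻¹ ≡ 15 (mod 17), t ≡ 1. Hence S ≡ 0 + 8·1 = 8 (mod 136).
From S ≡ 8 (mod 136) write S = 8 + 136t. Substituting into S ≡ 22 (mod 37) gives 136t ≡ 14 (mod 37), and since 25⁻¹ ≡ 3 (mod 37), t ≡ 5. Hence S ≡ 8 + 136·5 = 688 (mod 5032).
From S ≡ 688 (mod 5032) write S = 688 + 5032t. Substituting into S ≡ 9 (mod 11) gives 5032t ≡ 3 (mod 11), and since 5⁻¹ ≡ 9 (mod 11), t ≡ 5. Hence S ≡ 688 + 5032·5 = 25848 (mod 55352).

25848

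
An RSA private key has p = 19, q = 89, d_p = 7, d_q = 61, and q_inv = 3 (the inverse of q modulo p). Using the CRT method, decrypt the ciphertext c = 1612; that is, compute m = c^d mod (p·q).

m₁ = c^(d_p) mod p: c ≡ 16 (mod 19), and 16^7 mod 19 = 17.
m₂ = c^(d_q) mod q: c ≡ 10 (mod 89), and 10^61 mod 89 = 47.
h = q_inv·(m₁ − m₂) mod p = 3·(17 − 47) mod 19 = 5.
m = m₂ + h·q = 47 + 5·89 = 492.

492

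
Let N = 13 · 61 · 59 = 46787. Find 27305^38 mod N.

Mod 13: 27305 ≡ 5; by Fermat, exponent reduces to 38 mod 12 = 2; 5^2 ≡ 12 (mod 13).
Mod 61: 27305 ≡ 38; 38^38 ≡ 3 (mod 61).
Mod 59: 27305 ≡ 47; 47^38 ≡ 16 (mod 59).
Combine by CRT: x ≡ 12 (mod 13), x ≡ 3 (mod 61), x ≡ 16 (mod 59) ⇒ x ≡ 30991 (mod 46787).

30991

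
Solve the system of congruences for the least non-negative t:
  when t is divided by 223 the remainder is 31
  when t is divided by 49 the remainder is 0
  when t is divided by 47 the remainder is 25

From t ≡ 31 (mod 223) write t = 31 + 223s. Substituting into t ≡ 0 (mod 49) gives 223s ≡ 18 (mod 49), and since 27⁻¹ ≡ 20 (mod 49), s ≡ 17. Hence t ≡ 31 + 223·17 = 3822 (mod 10927).
From t ≡ 3822 (mod 10927) write t = 3822 + 10927s. Substituting into t ≡ 25 (mod 47) gives 10927s ≡ 10 (mod 47), and since 23⁻¹ ≡ 45 (mod 47), s ≡ 27. Hence t ≡ 3822 + 10927·27 = 298851 (mod 513569).

298851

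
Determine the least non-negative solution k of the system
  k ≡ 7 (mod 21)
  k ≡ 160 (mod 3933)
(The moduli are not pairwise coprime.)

gcd(21, 3933) = 3 and 3 | (160 − 7), so the pair is consistent; merging gives k ≡ 23758 (mod 27531), where 27531 = lcm(21, 3933).
The solution is unique modulo lcm(21, 3933) = 27531.

23758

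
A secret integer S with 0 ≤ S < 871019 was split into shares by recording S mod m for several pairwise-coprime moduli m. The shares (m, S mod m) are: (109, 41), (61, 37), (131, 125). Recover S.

The moduli are pairwise coprime; N = 109·61·131 = 871019.
N/109 = 7991; 7991 ≡ 34 (mod 109); 34·93 ≡ 1, so inverse 93.
N/61 = 14279; 14279 ≡ 5 (mod 61); 5·49 ≡ 1, so inverse 49.
N/131 = 6649; 6649 ≡ 99 (mod 131); 99·45 ≡ 1, so inverse 45.
S ≡ 41·7991·93 + 37·14279·49 + 125·6649·45 = 93758135.
93758135 mod 871019 = 559102.

559102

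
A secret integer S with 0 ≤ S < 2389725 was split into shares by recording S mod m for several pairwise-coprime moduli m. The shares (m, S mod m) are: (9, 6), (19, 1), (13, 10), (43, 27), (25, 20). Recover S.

From S ≡ 6 (mod 9) write S = 6 + 9t. Substituting into S ≡ 1 (mod 19) gives 9t ≡ 14 (mod 19), and since 9⁻¹ ≡ 17 (mod 19), t ≡ 10. Hence S ≡ 6 + 9·10 = 96 (mod 171).
From S ≡ 96 (mod 171) write S = 96 + 171t. Substituting into S ≡ 10 (mod 13) gives 171t ≡ 5 (mod 13), and since 2⁻¹ ≡ 7 (mod 13), t ≡ 9. Hence S ≡ 96 + 171·9 = 1635 (mod 2223).
From S ≡ 1635 (mod 2223) write S = 1635 + 2223t. Substituting into S ≡ 27 (mod 43) gives 2223t ≡ 26 (mod 43), and since 30⁻¹ ≡ 33 (mod 43), t ≡ 41. Hence S ≡ 1635 + 2223·41 = 92778 (mod 95589).
From S ≡ 92778 (mod 95589) write S = 92778 + 95589t. Substituting into S ≡ 20 (mod 25) gives 95589t ≡ 17 (mod 25), and since 14⁻¹ ≡ 9 (mod 25), t ≡ 3. Hence S ≡ 92778 + 95589·3 = 379545 (mod 2389725).

379545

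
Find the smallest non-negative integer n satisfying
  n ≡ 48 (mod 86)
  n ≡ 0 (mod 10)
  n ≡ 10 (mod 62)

Combine the congruences pairwise.
gcd(86, 10) = 2 and 2 | (0 − 48), so the pair is consistent; merging gives n ≡ 220 (mod 430), where 430 = lcm(86, 10).
gcd(430, 62) = 2 and 2 | (10 − 220), so the pair is consistent; merging gives n ≡ 2800 (mod 13330), where 13330 = lcm(430, 62).
The solution is unique modulo lcm(86, 10, 62) = 13330.

2800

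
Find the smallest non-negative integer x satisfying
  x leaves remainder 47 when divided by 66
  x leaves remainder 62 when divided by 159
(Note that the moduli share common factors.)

3083

Combine the congruences pairwise.
gcd(66, 159) = 3 and 3 | (62 − 47), so the pair is consistent; merging gives x ≡ 3083 (mod 3498), where 3498 = lcm(66, 159).
The solution is unique modulo lcm(66, 159) = 3498.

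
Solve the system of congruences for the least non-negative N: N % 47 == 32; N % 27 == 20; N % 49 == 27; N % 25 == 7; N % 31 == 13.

40135682

Combine the congruences pairwise.
From N ≡ 32 (mod 47) write N = 32 + 47t. Substituting into N ≡ 20 (mod 27) gives 47t ≡ 15 (mod 27), and since 20⁻¹ ≡ 23 (mod 27), t ≡ 21. Hence N ≡ 32 + 47·21 = 1019 (mod 1269).
From N ≡ 1019 (mod 1269) write N = 1019 + 1269t. Substituting into N ≡ 27 (mod 49) gives 1269t ≡ 37 (mod 49), and since 44⁻¹ ≡ 39 (mod 49), t ≡ 22. Hence N ≡ 1019 + 1269·22 = 28937 (mod 62181).
From N ≡ 28937 (mod 62181) write N = 28937 + 62181t. Substituting into N ≡ 7 (mod 25) gives 62181t ≡ 20 (mod 25), and since 6⁻¹ ≡ 21 (mod 25), t ≡ 20. Hence N ≡ 28937 + 62181·20 = 1272557 (mod 1554525).
From N ≡ 1272557 (mod 1554525) write N = 1272557 + 1554525t. Substituting into N ≡ 13 (mod 31) gives 1554525t ≡ 6 (mod 31), and since 30⁻¹ ≡ 30 (mod 31), t ≡ 25. Hence N ≡ 1272557 + 1554525·25 = 40135682 (mod 48190275).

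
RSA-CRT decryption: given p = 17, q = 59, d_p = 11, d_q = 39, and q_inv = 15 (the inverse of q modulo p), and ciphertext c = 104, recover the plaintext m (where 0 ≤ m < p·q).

m₁ = c^(d_p) mod p: c ≡ 2 (mod 17), and 2^11 mod 17 = 8.
m₂ = c^(d_q) mod q: c ≡ 45 (mod 59), and 45^39 mod 59 = 46.
h = q_inv·(m₁ − m₂) mod p = 15·(8 − 46) mod 17 = 8.
m = m₂ + h·q = 46 + 8·59 = 518.

518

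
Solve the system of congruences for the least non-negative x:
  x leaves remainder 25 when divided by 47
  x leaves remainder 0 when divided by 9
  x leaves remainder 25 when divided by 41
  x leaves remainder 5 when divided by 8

Combine the congruences pairwise.
From x ≡ 25 (mod 47) write x = 25 + 47t. Substituting into x ≡ 0 (mod 9) gives 47t ≡ 2 (mod 9), and since 2⁻¹ ≡ 5 (mod 9), t ≡ 1. Hence x ≡ 25 + 47·1 = 72 (mod 423).
From x ≡ 72 (mod 423) write x = 72 + 423t. Substituting into x ≡ 25 (mod 41) gives 423t ≡ 35 (mod 41), and since 13⁻¹ ≡ 19 (mod 41), t ≡ 9. Hence x ≡ 72 + 423·9 = 3879 (mod 17343).
From x ≡ 3879 (mod 17343) write x = 3879 + 17343t. Substituting into x ≡ 5 (mod 8) gives 17343t ≡ 6 (mod 8), and since 7⁻¹ ≡ 7 (mod 8), t ≡ 2. Hence x ≡ 3879 + 17343·2 = 38565 (mod 138744).

38565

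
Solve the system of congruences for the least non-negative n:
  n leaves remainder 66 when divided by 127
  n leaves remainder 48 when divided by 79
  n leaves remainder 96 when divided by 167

The moduli are pairwise coprime; M = 127·79·167 = 1675511.
M/127 = 13193; 13193 ≡ 112 (mod 127); 112·110 ≡ 1, so inverse 110.
M/79 = 21209; 21209 ≡ 37 (mod 79); 37·47 ≡ 1, so inverse 47.
M/167 = 10033; 10033 ≡ 13 (mod 167); 13·90 ≡ 1, so inverse 90.
n ≡ 66·13193·110 + 48·21209·47 + 96·10033·90 = 230313804.
230313804 mod 1675511 = 768797.

768797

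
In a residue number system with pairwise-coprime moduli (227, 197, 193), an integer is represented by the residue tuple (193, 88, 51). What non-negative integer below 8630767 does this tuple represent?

The moduli are pairwise coprime; N = 227·197·193 = 8630767.
N/227 = 38021; 38021 ≡ 112 (mod 227); 112·75 ≡ 1, so inverse 75.
N/197 = 43811; 43811 ≡ 77 (mod 197); 77·87 ≡ 1, so inverse 87.
N/193 = 44719; 44719 ≡ 136 (mod 193); 136·44 ≡ 1, so inverse 44.
x ≡ 193·38021·75 + 88·43811·87 + 51·44719·44 = 986120427.
986120427 mod 8630767 = 2212989.

2212989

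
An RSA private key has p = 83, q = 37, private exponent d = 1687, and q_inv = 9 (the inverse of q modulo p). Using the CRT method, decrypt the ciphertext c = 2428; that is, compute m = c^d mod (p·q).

d_p = d mod (p−1) = 1687 mod 82 = 47; d_q = d mod (q−1) = 31.
m₁ = c^(d_p) mod p: c ≡ 21 (mod 83), and 21^47 mod 83 = 63.
m₂ = c^(d_q) mod q: c ≡ 23 (mod 37), and 23^31 mod 37 = 14.
h = q_inv·(m₁ − m₂) mod p = 9·(63 − 14) mod 83 = 26.
m = m₂ + h·q = 14 + 26·37 = 976.

976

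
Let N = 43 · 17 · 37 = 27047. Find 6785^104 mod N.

Mod 43: 6785 ≡ 34; by Fermat, exponent reduces to 104 mod 42 = 20; 34^20 ≡ 24 (mod 43).
Mod 17: 6785 ≡ 2; by Fermat, exponent reduces to 104 mod 16 = 8; 2^8 ≡ 1 (mod 17).
Mod 37: 6785 ≡ 14; by Fermat, exponent reduces to 104 mod 36 = 32; 14^32 ≡ 26 (mod 37).
Combine by CRT: x ≡ 24 (mod 43), x ≡ 1 (mod 17), x ≡ 26 (mod 37) ⇒ x ≡ 26555 (mod 27047).

26555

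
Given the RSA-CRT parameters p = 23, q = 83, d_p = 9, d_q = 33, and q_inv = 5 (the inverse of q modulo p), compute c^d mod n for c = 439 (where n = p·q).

1892

m₁ = c^(d_p) mod p: c ≡ 2 (mod 23), and 2^9 mod 23 = 6.
m₂ = c^(d_q) mod q: c ≡ 24 (mod 83), and 24^33 mod 83 = 66.
h = q_inv·(m₁ − m₂) mod p = 5·(6 − 66) mod 23 = 22.
m = m₂ + h·q = 66 + 22·83 = 1892.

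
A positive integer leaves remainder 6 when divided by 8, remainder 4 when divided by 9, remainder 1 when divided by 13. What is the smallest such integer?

The moduli are pairwise coprime; N = 8·9·13 = 936.
N/8 = 117; 117 ≡ 5 (mod 8); 5·5 ≡ 1, so inverse 5.
N/9 = 104; 104 ≡ 5 (mod 9); 5·2 ≡ 1, so inverse 2.
N/13 = 72; 72 ≡ 7 (mod 13); 7·2 ≡ 1, so inverse 2.
k ≡ 6·117·5 + 4·104·2 + 1·72·2 = 4486.
4486 mod 936 = 742.

742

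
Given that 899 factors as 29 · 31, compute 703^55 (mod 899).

Mod 29: 703 ≡ 7; by Fermat, exponent reduces to 55 mod 28 = 27; 7^27 ≡ 25 (mod 29).
Mod 31: 703 ≡ 21; by Fermat, exponent reduces to 55 mod 30 = 25; 21^25 ≡ 26 (mod 31).
Combine by CRT: x ≡ 25 (mod 29), x ≡ 26 (mod 31) ⇒ x ≡ 460 (mod 899).

460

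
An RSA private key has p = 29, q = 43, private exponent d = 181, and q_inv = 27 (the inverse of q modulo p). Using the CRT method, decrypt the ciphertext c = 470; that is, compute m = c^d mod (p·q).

d_p = d mod (p−1) = 181 mod 28 = 13; d_q = d mod (q−1) = 13.
m₁ = c^(d_p) mod p: c ≡ 6 (mod 29), and 6^13 mod 29 = 5.
m₂ = c^(d_q) mod q: c ≡ 40 (mod 43), and 40^13 mod 43 = 31.
h = q_inv·(m₁ − m₂) mod p = 27·(5 − 31) mod 29 = 23.
m = m₂ + h·q = 31 + 23·43 = 1020.

1020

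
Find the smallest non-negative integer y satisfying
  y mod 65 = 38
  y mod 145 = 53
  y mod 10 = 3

gcd(65, 145) = 5 and 5 | (53 − 38), so the pair is consistent; merging gives y ≡ 1793 (mod 1885), where 1885 = lcm(65, 145).
gcd(1885, 10) = 5 and 5 | (3 − 1793), so the pair is consistent; merging gives y ≡ 1793 (mod 3770), where 3770 = lcm(1885, 10).
The solution is unique modulo lcm(65, 145, 10) = 3770.

1793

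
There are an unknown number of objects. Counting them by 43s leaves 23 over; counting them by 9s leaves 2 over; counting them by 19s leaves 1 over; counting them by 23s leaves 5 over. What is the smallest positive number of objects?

80390

The moduli are pairwise coprime; M = 43·9·19·23 = 169119.
M/43 = 3933; 3933 ≡ 20 (mod 43); 20·28 ≡ 1, so inverse 28.
M/9 = 18791; 18791 ≡ 8 (mod 9); 8·8 ≡ 1, so inverse 8.
M/19 = 8901; 8901 ≡ 9 (mod 19); 9·17 ≡ 1, so inverse 17.
M/23 = 7353; 7353 ≡ 16 (mod 23); 16·13 ≡ 1, so inverse 13.
N ≡ 23·3933·28 + 2·18791·8 + 1·8901·17 + 5·7353·13 = 3462770.
3462770 mod 169119 = 80390.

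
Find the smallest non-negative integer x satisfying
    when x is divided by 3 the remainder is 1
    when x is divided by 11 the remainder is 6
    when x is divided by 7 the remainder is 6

160

Combine the congruences pairwise.
From x ≡ 1 (mod 3) write x = 1 + 3t. Substituting into x ≡ 6 (mod 11) gives 3t ≡ 5 (mod 11), and since 3⁻¹ ≡ 4 (mod 11), t ≡ 9. Hence x ≡ 1 + 3·9 = 28 (mod 33).
From x ≡ 28 (mod 33) write x = 28 + 33t. Substituting into x ≡ 6 (mod 7) gives 33t ≡ 6 (mod 7), and since 5⁻¹ ≡ 3 (mod 7), t ≡ 4. Hence x ≡ 28 + 33·4 = 160 (mod 231).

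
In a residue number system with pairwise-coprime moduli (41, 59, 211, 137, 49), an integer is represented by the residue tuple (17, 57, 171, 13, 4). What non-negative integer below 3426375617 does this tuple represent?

2334539197

The moduli are pairwise coprime; N = 41·59·211·137·49 = 3426375617.
N/41 = 83570137; 83570137 ≡ 1 (mod 41), inverse 1.
N/59 = 58074163; 58074163 ≡ 50 (mod 59); 50·13 ≡ 1, so inverse 13.
N/211 = 16238747; 16238747 ≡ 187 (mod 211); 187·167 ≡ 1, so inverse 167.
N/137 = 25010041; 25010041 ≡ 6 (mod 137); 6·23 ≡ 1, so inverse 23.
N/49 = 69926033; 69926033 ≡ 44 (mod 49); 44·39 ≡ 1, so inverse 39.
x ≡ 17·83570137·1 + 57·58074163·13 + 171·16238747·167 + 13·25010041·23 + 4·69926033·39 = 526570008598.
526570008598 mod 3426375617 = 2334539197.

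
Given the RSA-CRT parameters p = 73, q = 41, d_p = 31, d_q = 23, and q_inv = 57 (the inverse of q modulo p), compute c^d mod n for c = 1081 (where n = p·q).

1053

m₁ = c^(d_p) mod p: c ≡ 59 (mod 73), and 59^31 mod 73 = 31.
m₂ = c^(d_q) mod q: c ≡ 15 (mod 41), and 15^23 mod 41 = 28.
h = q_inv·(m₁ − m₂) mod p = 57·(31 − 28) mod 73 = 25.
m = m₂ + h·q = 28 + 25·41 = 1053.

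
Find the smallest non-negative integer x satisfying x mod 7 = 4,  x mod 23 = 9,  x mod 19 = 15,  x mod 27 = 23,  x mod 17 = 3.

562244

The moduli are pairwise coprime; N = 7·23·19·27·17 = 1404081.
N/7 = 200583; 200583 ≡ 5 (mod 7); 5·3 ≡ 1, so inverse 3.
N/23 = 61047; 61047 ≡ 5 (mod 23); 5·14 ≡ 1, so inverse 14.
N/19 = 73899; 73899 ≡ 8 (mod 19); 8·12 ≡ 1, so inverse 12.
N/27 = 52003; 52003 ≡ 1 (mod 27), inverse 1.
N/17 = 82593; 82593 ≡ 7 (mod 17); 7·5 ≡ 1, so inverse 5.
x ≡ 4·200583·3 + 9·61047·14 + 15·73899·12 + 23·52003·1 + 3·82593·5 = 25835702.
25835702 mod 1404081 = 562244.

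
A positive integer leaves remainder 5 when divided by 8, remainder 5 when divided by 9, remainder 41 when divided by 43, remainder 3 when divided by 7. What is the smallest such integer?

17069

Combine the congruences pairwise.
From n ≡ 5 (mod 8) write n = 5 + 8t. Substituting into n ≡ 5 (mod 9) gives 8t ≡ 0 (mod 9), and since 8⁻¹ ≡ 8 (mod 9), t ≡ 0. Hence n ≡ 5 + 8·0 = 5 (mod 72).
From n ≡ 5 (mod 72) write n = 5 + 72t. Substituting into n ≡ 41 (mod 43) gives 72t ≡ 36 (mod 43), and since 29⁻¹ ≡ 3 (mod 43), t ≡ 22. Hence n ≡ 5 + 72·22 = 1589 (mod 3096).
From n ≡ 1589 (mod 3096) write n = 1589 + 3096t. Substituting into n ≡ 3 (mod 7) gives 3096t ≡ 3 (mod 7), and since 2⁻¹ ≡ 4 (mod 7), t ≡ 5. Hence n ≡ 1589 + 3096·5 = 17069 (mod 21672).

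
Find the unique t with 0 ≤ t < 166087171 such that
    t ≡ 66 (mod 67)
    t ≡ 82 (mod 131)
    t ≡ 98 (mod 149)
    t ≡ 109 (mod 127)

120681605

From t ≡ 66 (mod 67) write t = 66 + 67s. Substituting into t ≡ 82 (mod 131) gives 67s ≡ 16 (mod 131), and since 67⁻¹ ≡ 88 (mod 131), s ≡ 98. Hence t ≡ 66 + 67·98 = 6632 (mod 8777).
From t ≡ 6632 (mod 8777) write t = 6632 + 8777s. Substituting into t ≡ 98 (mod 149) gives 8777s ≡ 22 (mod 149), and since 135⁻¹ ≡ 117 (mod 149), s ≡ 41. Hence t ≡ 6632 + 8777·41 = 366489 (mod 1307773).
From t ≡ 366489 (mod 1307773) write t = 366489 + 1307773s. Substituting into t ≡ 109 (mod 127) gives 1307773s ≡ 15 (mod 127), and since 54⁻¹ ≡ 40 (mod 127), s ≡ 92. Hence t ≡ 366489 + 1307773·92 = 120681605 (mod 166087171).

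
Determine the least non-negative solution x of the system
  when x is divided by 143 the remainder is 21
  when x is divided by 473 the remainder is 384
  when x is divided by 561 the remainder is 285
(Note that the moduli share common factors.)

gcd(143, 473) = 11 and 11 | (384 − 21), so the pair is consistent; merging gives x ≡ 4168 (mod 6149), where 6149 = lcm(143, 473).
gcd(6149, 561) = 11 and 11 | (285 − 4168), so the pair is consistent; merging gives x ≡ 305469 (mod 313599), where 313599 = lcm(6149, 561).
The solution is unique modulo lcm(143, 473, 561) = 313599.

305469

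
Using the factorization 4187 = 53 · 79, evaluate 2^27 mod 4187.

3443

Mod 53: 2 ≡ 2; 2^27 ≡ 51 (mod 53).
Mod 79: 2 ≡ 2; 2^27 ≡ 46 (mod 79).
Combine by CRT: x ≡ 51 (mod 53), x ≡ 46 (mod 79) ⇒ x ≡ 3443 (mod 4187).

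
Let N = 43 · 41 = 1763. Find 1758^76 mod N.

Mod 43: 1758 ≡ 38; by Fermat, exponent reduces to 76 mod 42 = 34; 38^34 ≡ 10 (mod 43).
Mod 41: 1758 ≡ 36; by Fermat, exponent reduces to 76 mod 40 = 36; 36^36 ≡ 37 (mod 41).
Combine by CRT: x ≡ 10 (mod 43), x ≡ 37 (mod 41) ⇒ x ≡ 1472 (mod 1763).

1472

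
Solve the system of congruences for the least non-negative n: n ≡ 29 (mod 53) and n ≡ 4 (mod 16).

612

Combine the congruences pairwise.
From n ≡ 29 (mod 53) write n = 29 + 53t. Substituting into n ≡ 4 (mod 16) gives 53t ≡ 7 (mod 16), and since 5⁻¹ ≡ 13 (mod 16), t ≡ 11. Hence n ≡ 29 + 53·11 = 612 (mod 848).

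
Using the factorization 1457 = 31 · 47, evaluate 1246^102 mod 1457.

249

Mod 31: 1246 ≡ 6; by Fermat, exponent reduces to 102 mod 30 = 12; 6^12 ≡ 1 (mod 31).
Mod 47: 1246 ≡ 24; by Fermat, exponent reduces to 102 mod 46 = 10; 24^10 ≡ 14 (mod 47).
Combine by CRT: x ≡ 1 (mod 31), x ≡ 14 (mod 47) ⇒ x ≡ 249 (mod 1457).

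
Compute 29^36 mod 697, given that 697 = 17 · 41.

Mod 17: 29 ≡ 12; by Fermat, exponent reduces to 36 mod 16 = 4; 12^4 ≡ 13 (mod 17).
Mod 41: 29 ≡ 29; 29^36 ≡ 4 (mod 41).
Combine by CRT: x ≡ 13 (mod 17), x ≡ 4 (mod 41) ⇒ x ≡ 455 (mod 697).

455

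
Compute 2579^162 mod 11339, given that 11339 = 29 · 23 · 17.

6791

Mod 29: 2579 ≡ 27; by Fermat, exponent reduces to 162 mod 28 = 22; 27^22 ≡ 5 (mod 29).
Mod 23: 2579 ≡ 3; by Fermat, exponent reduces to 162 mod 22 = 8; 3^8 ≡ 6 (mod 23).
Mod 17: 2579 ≡ 12; by Fermat, exponent reduces to 162 mod 16 = 2; 12^2 ≡ 8 (mod 17).
Combine by CRT: x ≡ 5 (mod 29), x ≡ 6 (mod 23), x ≡ 8 (mod 17) ⇒ x ≡ 6791 (mod 11339).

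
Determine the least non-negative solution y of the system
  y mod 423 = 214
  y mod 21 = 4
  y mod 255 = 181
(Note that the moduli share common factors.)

168991

Combine the congruences pairwise.
gcd(423, 21) = 3 and 3 | (4 − 214), so the pair is consistent; merging gives y ≡ 214 (mod 2961), where 2961 = lcm(423, 21).
gcd(2961, 255) = 3 and 3 | (181 − 214), so the pair is consistent; merging gives y ≡ 168991 (mod 251685), where 251685 = lcm(2961, 255).
The solution is unique modulo lcm(423, 21, 255) = 251685.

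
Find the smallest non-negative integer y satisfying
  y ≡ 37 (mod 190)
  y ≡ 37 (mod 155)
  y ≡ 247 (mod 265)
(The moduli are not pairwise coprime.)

Combine the congruences pairwise.
gcd(190, 155) = 5 and 5 | (37 − 37), so the pair is consistent; merging gives y ≡ 37 (mod 5890), where 5890 = lcm(190, 155).
gcd(5890, 265) = 5 and 5 | (247 − 37), so the pair is consistent; merging gives y ≡ 176737 (mod 312170), where 312170 = lcm(5890, 265).
The solution is unique modulo lcm(190, 155, 265) = 312170.

176737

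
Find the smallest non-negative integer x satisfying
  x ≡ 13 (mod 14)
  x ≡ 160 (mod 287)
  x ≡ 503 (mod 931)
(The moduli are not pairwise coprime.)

30295

gcd(14, 287) = 7 and 7 | (160 − 13), so the pair is consistent; merging gives x ≡ 447 (mod 574), where 574 = lcm(14, 287).
gcd(574, 931) = 7 and 7 | (503 − 447), so the pair is consistent; merging gives x ≡ 30295 (mod 76342), where 76342 = lcm(574, 931).
The solution is unique modulo lcm(14, 287, 931) = 76342.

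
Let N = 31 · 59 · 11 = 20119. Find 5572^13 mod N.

17530

Mod 31: 5572 ≡ 23; 23^13 ≡ 15 (mod 31).
Mod 59: 5572 ≡ 26; 26^13 ≡ 7 (mod 59).
Mod 11: 5572 ≡ 6; by Fermat, exponent reduces to 13 mod 10 = 3; 6^3 ≡ 7 (mod 11).
Combine by CRT: x ≡ 15 (mod 31), x ≡ 7 (mod 59), x ≡ 7 (mod 11) ⇒ x ≡ 17530 (mod 20119).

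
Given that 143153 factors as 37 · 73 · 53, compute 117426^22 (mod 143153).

46044

Mod 37: 117426 ≡ 25; 25^22 ≡ 16 (mod 37).
Mod 73: 117426 ≡ 42; 42^22 ≡ 54 (mod 73).
Mod 53: 117426 ≡ 31; 31^22 ≡ 40 (mod 53).
Combine by CRT: x ≡ 16 (mod 37), x ≡ 54 (mod 73), x ≡ 40 (mod 53) ⇒ x ≡ 46044 (mod 143153).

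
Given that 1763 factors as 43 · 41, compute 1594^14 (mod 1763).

Mod 43: 1594 ≡ 3; 3^14 ≡ 36 (mod 43).
Mod 41: 1594 ≡ 36; 36^14 ≡ 31 (mod 41).
Combine by CRT: x ≡ 36 (mod 43), x ≡ 31 (mod 41) ⇒ x ≡ 810 (mod 1763).

810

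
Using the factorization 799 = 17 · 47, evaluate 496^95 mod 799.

703

Mod 17: 496 ≡ 3; by Fermat, exponent reduces to 95 mod 16 = 15; 3^15 ≡ 6 (mod 17).
Mod 47: 496 ≡ 26; by Fermat, exponent reduces to 95 mod 46 = 3; 26^3 ≡ 45 (mod 47).
Combine by CRT: x ≡ 6 (mod 17), x ≡ 45 (mod 47) ⇒ x ≡ 703 (mod 799).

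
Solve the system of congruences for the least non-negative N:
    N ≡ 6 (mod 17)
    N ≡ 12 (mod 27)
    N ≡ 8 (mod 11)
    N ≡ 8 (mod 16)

Combine the congruences pairwise.
From N ≡ 6 (mod 17) write N = 6 + 17t. Substituting into N ≡ 12 (mod 27) gives 17t ≡ 6 (mod 27), and since 17⁻¹ ≡ 8 (mod 27), t ≡ 21. Hence N ≡ 6 + 17·21 = 363 (mod 459).
From N ≡ 363 (mod 459) write N = 363 + 459t. Substituting into N ≡ 8 (mod 11) gives 459t ≡ 8 (mod 11), and since 8⁻¹ ≡ 7 (mod 11), t ≡ 1. Hence N ≡ 363 + 459·1 = 822 (mod 5049).
From N ≡ 822 (mod 5049) write N = 822 + 5049t. Substituting into N ≡ 8 (mod 16) gives 5049t ≡ 2 (mod 16), and since 9⁻¹ ≡ 9 (mod 16), t ≡ 2. Hence N ≡ 822 + 5049·2 = 10920 (mod 80784).

10920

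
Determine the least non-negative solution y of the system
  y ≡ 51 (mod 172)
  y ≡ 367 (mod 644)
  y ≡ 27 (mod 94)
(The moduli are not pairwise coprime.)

gcd(172, 644) = 4 and 4 | (367 − 51), so the pair is consistent; merging gives y ≡ 10027 (mod 27692), where 27692 = lcm(172, 644).
gcd(27692, 94) = 2 and 2 | (27 − 10027), so the pair is consistent; merging gives y ≡ 1200783 (mod 1301524), where 1301524 = lcm(27692, 94).
The solution is unique modulo lcm(172, 644, 94) = 1301524.

1200783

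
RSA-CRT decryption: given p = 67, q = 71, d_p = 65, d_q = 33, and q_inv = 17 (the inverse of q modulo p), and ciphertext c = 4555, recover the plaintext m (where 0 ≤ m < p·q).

2813

m₁ = c^(d_p) mod p: c ≡ 66 (mod 67), and 66^65 mod 67 = 66.
m₂ = c^(d_q) mod q: c ≡ 11 (mod 71), and 11^33 mod 71 = 44.
h = q_inv·(m₁ − m₂) mod p = 17·(66 − 44) mod 67 = 39.
m = m₂ + h·q = 44 + 39·71 = 2813.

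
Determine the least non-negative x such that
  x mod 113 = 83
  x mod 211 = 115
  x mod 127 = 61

2187763

The moduli are pairwise coprime; N = 113·211·127 = 3028061.
N/113 = 26797; 26797 ≡ 16 (mod 113); 16·106 ≡ 1, so inverse 106.
N/211 = 14351; 14351 ≡ 3 (mod 211); 3·141 ≡ 1, so inverse 141.
N/127 = 23843; 23843 ≡ 94 (mod 127); 94·50 ≡ 1, so inverse 50.
x ≡ 83·26797·106 + 115·14351·141 + 61·23843·50 = 541182621.
541182621 mod 3028061 = 2187763.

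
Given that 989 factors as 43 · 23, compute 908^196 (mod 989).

694

Mod 43: 908 ≡ 5; by Fermat, exponent reduces to 196 mod 42 = 28; 5^28 ≡ 6 (mod 43).
Mod 23: 908 ≡ 11; by Fermat, exponent reduces to 196 mod 22 = 20; 11^20 ≡ 4 (mod 23).
Combine by CRT: x ≡ 6 (mod 43), x ≡ 4 (mod 23) ⇒ x ≡ 694 (mod 989).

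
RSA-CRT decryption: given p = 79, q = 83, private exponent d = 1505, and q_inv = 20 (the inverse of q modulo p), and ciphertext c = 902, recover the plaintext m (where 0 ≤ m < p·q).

d_p = d mod (p−1) = 1505 mod 78 = 23; d_q = d mod (q−1) = 29.
m₁ = c^(d_p) mod p: c ≡ 33 (mod 79), and 33^23 mod 79 = 69.
m₂ = c^(d_q) mod q: c ≡ 72 (mod 83), and 72^29 mod 83 = 42.
h = q_inv·(m₁ − m₂) mod p = 20·(69 − 42) mod 79 = 66.
m = m₂ + h·q = 42 + 66·83 = 5520.

5520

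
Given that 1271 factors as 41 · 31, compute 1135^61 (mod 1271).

546

Mod 41: 1135 ≡ 28; by Fermat, exponent reduces to 61 mod 40 = 21; 28^21 ≡ 13 (mod 41).
Mod 31: 1135 ≡ 19; by Fermat, exponent reduces to 61 mod 30 = 1; 19^1 ≡ 19 (mod 31).
Combine by CRT: x ≡ 13 (mod 41), x ≡ 19 (mod 31) ⇒ x ≡ 546 (mod 1271).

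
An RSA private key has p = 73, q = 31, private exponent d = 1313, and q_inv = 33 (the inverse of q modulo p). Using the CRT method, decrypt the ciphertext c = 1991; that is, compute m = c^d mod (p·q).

1684

d_p = d mod (p−1) = 1313 mod 72 = 17; d_q = d mod (q−1) = 23.
m₁ = c^(d_p) mod p: c ≡ 20 (mod 73), and 20^17 mod 73 = 5.
m₂ = c^(d_q) mod q: c ≡ 7 (mod 31), and 7^23 mod 31 = 10.
h = q_inv·(m₁ − m₂) mod p = 33·(5 − 10) mod 73 = 54.
m = m₂ + h·q = 10 + 54·31 = 1684.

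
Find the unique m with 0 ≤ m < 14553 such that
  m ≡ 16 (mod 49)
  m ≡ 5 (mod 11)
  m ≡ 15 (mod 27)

The moduli are pairwise coprime; N = 49·11·27 = 14553.
N/49 = 297; 297 ≡ 3 (mod 49); 3·33 ≡ 1, so inverse 33.
N/11 = 1323; 1323 ≡ 3 (mod 11); 3·4 ≡ 1, so inverse 4.
N/27 = 539; 539 ≡ 26 (mod 27); 26·26 ≡ 1, so inverse 26.
m ≡ 16·297·33 + 5·1323·4 + 15·539·26 = 393486.
393486 mod 14553 = 555.

555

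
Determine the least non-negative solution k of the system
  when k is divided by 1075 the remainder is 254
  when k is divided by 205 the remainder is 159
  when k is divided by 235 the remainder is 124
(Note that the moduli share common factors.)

Combine the congruences pairwise.
gcd(1075, 205) = 5 and 5 | (159 − 254), so the pair is consistent; merging gives k ≡ 37879 (mod 44075), where 44075 = lcm(1075, 205).
gcd(44075, 235) = 5 and 5 | (124 − 37879), so the pair is consistent; merging gives k ≡ 1977179 (mod 2071525), where 2071525 = lcm(44075, 235).
The solution is unique modulo lcm(1075, 205, 235) = 2071525.

1977179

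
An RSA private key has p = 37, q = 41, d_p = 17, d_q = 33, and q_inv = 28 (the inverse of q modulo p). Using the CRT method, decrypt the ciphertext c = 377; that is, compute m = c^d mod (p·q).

m₁ = c^(d_p) mod p: c ≡ 7 (mod 37), and 7^17 mod 37 = 16.
m₂ = c^(d_q) mod q: c ≡ 8 (mod 41), and 8^33 mod 41 = 21.
h = q_inv·(m₁ − m₂) mod p = 28·(16 − 21) mod 37 = 8.
m = m₂ + h·q = 21 + 8·41 = 349.

349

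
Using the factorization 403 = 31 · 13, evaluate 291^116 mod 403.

196

Mod 31: 291 ≡ 12; by Fermat, exponent reduces to 116 mod 30 = 26; 12^26 ≡ 10 (mod 31).
Mod 13: 291 ≡ 5; by Fermat, exponent reduces to 116 mod 12 = 8; 5^8 ≡ 1 (mod 13).
Combine by CRT: x ≡ 10 (mod 31), x ≡ 1 (mod 13) ⇒ x ≡ 196 (mod 403).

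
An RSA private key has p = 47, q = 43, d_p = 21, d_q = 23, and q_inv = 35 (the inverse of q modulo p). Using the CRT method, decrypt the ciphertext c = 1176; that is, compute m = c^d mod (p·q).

m₁ = c^(d_p) mod p: c ≡ 1 (mod 47), and 1^21 mod 47 = 1.
m₂ = c^(d_q) mod q: c ≡ 15 (mod 43), and 15^23 mod 43 = 10.
h = q_inv·(m₁ − m₂) mod p = 35·(1 − 10) mod 47 = 14.
m = m₂ + h·q = 10 + 14·43 = 612.

612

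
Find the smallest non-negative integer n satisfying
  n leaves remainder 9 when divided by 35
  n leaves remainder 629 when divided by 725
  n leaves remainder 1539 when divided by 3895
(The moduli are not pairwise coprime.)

2268429

Combine the congruences pairwise.
gcd(35, 725) = 5 and 5 | (629 − 9), so the pair is consistent; merging gives n ≡ 4979 (mod 5075), where 5075 = lcm(35, 725).
gcd(5075, 3895) = 5 and 5 | (1539 − 4979), so the pair is consistent; merging gives n ≡ 2268429 (mod 3953425), where 3953425 = lcm(5075, 3895).
The solution is unique modulo lcm(35, 725, 3895) = 3953425.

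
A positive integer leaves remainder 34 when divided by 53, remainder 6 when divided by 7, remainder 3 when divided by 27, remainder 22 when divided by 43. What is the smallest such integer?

The moduli are pairwise coprime; N = 53·7·27·43 = 430731.
N/53 = 8127; 8127 ≡ 18 (mod 53); 18·3 ≡ 1, so inverse 3.
N/7 = 61533; 61533 ≡ 3 (mod 7); 3·5 ≡ 1, so inverse 5.
N/27 = 15953; 15953 ≡ 23 (mod 27); 23·20 ≡ 1, so inverse 20.
N/43 = 10017; 10017 ≡ 41 (mod 43); 41·21 ≡ 1, so inverse 21.
k ≡ 34·8127·3 + 6·61533·5 + 3·15953·20 + 22·10017·21 = 8259978.
8259978 mod 430731 = 76089.

76089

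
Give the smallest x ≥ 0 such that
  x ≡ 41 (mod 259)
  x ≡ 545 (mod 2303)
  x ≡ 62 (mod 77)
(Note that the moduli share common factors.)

894109

Combine the congruences pairwise.
gcd(259, 2303) = 7 and 7 | (545 − 41), so the pair is consistent; merging gives x ≡ 41999 (mod 85211), where 85211 = lcm(259, 2303).
gcd(85211, 77) = 7 and 7 | (62 − 41999), so the pair is consistent; merging gives x ≡ 894109 (mod 937321), where 937321 = lcm(85211, 77).
The solution is unique modulo lcm(259, 2303, 77) = 937321.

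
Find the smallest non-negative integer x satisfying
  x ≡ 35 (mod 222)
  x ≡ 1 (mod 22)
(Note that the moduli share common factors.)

1145

gcd(222, 22) = 2 and 2 | (1 − 35), so the pair is consistent; merging gives x ≡ 1145 (mod 2442), where 2442 = lcm(222, 22).
The solution is unique modulo lcm(222, 22) = 2442.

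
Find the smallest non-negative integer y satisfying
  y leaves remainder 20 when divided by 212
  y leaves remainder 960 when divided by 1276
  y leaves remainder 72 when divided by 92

242124

gcd(212, 1276) = 4 and 4 | (960 − 20), so the pair is consistent; merging gives y ≡ 39240 (mod 67628), where 67628 = lcm(212, 1276).
gcd(67628, 92) = 4 and 4 | (72 − 39240), so the pair is consistent; merging gives y ≡ 242124 (mod 1555444), where 1555444 = lcm(67628, 92).
The solution is unique modulo lcm(212, 1276, 92) = 1555444.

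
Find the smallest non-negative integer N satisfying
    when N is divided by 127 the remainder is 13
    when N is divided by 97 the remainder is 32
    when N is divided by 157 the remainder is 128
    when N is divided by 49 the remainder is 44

83680186

The moduli are pairwise coprime; M = 127·97·157·49 = 94770067.
M/127 = 746221; 746221 ≡ 96 (mod 127); 96·86 ≡ 1, so inverse 86.
M/97 = 977011; 977011 ≡ 27 (mod 97); 27·18 ≡ 1, so inverse 18.
M/157 = 603631; 603631 ≡ 123 (mod 157); 123·60 ≡ 1, so inverse 60.
M/49 = 1934083; 1934083 ≡ 4 (mod 49); 4·37 ≡ 1, so inverse 37.
N ≡ 13·746221·86 + 32·977011·18 + 128·603631·60 + 44·1934083·37 = 9181606618.
9181606618 mod 94770067 = 83680186.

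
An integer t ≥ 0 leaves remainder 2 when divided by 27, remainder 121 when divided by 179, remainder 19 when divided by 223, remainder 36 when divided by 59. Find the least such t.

The moduli are pairwise coprime; N = 27·179·223·59 = 63587781.
N/27 = 2355103; 2355103 ≡ 1 (mod 27), inverse 1.
N/179 = 355239; 355239 ≡ 103 (mod 179); 103·73 ≡ 1, so inverse 73.
N/223 = 285147; 285147 ≡ 153 (mod 223); 153·86 ≡ 1, so inverse 86.
N/59 = 1077759; 1077759 ≡ 6 (mod 59); 6·10 ≡ 1, so inverse 10.
t ≡ 2·2355103·1 + 121·355239·73 + 19·285147·86 + 36·1077759·10 = 3996459731.
3996459731 mod 63587781 = 54017309.

54017309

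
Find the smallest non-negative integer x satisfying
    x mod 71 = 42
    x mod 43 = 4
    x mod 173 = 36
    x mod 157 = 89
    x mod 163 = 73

The moduli are pairwise coprime; N = 71·43·173·157·163 = 13516372879.
N/71 = 190371449; 190371449 ≡ 1 (mod 71), inverse 1.
N/43 = 314334253; 314334253 ≡ 39 (mod 43); 39·32 ≡ 1, so inverse 32.
N/173 = 78129323; 78129323 ≡ 101 (mod 173); 101·12 ≡ 1, so inverse 12.
N/157 = 86091547; 86091547 ≡ 126 (mod 157); 126·81 ≡ 1, so inverse 81.
N/163 = 82922533; 82922533 ≡ 32 (mod 163); 32·107 ≡ 1, so inverse 107.
x ≡ 42·190371449·1 + 4·314334253·32 + 36·78129323·12 + 89·86091547·81 + 73·82922533·107 = 1350324120364.
1350324120364 mod 13516372879 = 12203205343.

12203205343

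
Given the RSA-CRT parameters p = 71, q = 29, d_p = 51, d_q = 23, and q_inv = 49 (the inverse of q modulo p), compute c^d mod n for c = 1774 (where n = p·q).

1135

m₁ = c^(d_p) mod p: c ≡ 70 (mod 71), and 70^51 mod 71 = 70.
m₂ = c^(d_q) mod q: c ≡ 5 (mod 29), and 5^23 mod 29 = 4.
h = q_inv·(m₁ − m₂) mod p = 49·(70 − 4) mod 71 = 39.
m = m₂ + h·q = 4 + 39·29 = 1135.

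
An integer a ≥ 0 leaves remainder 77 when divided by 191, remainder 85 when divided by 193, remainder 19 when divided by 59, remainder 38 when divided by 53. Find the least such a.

43866283

The moduli are pairwise coprime; N = 191·193·59·53 = 115270601.
N/191 = 603511; 603511 ≡ 142 (mod 191); 142·152 ≡ 1, so inverse 152.
N/193 = 597257; 597257 ≡ 115 (mod 193); 115·47 ≡ 1, so inverse 47.
N/59 = 1953739; 1953739 ≡ 13 (mod 59); 13·50 ≡ 1, so inverse 50.
N/53 = 2174917; 2174917 ≡ 9 (mod 53); 9·6 ≡ 1, so inverse 6.
a ≡ 77·603511·152 + 85·597257·47 + 19·1953739·50 + 38·2174917·6 = 11801467585.
11801467585 mod 115270601 = 43866283.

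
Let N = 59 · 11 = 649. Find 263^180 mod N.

Mod 59: 263 ≡ 27; by Fermat, exponent reduces to 180 mod 58 = 6; 27^6 ≡ 57 (mod 59).
Mod 11: 263 ≡ 10; since 10 | 180, by Fermat 10^180 ≡ 1 (mod 11).
Combine by CRT: x ≡ 57 (mod 59), x ≡ 1 (mod 11) ⇒ x ≡ 529 (mod 649).

529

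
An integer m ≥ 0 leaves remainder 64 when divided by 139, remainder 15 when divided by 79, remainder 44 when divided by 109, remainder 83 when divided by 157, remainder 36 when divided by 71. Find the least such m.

5684528913

The moduli are pairwise coprime; N = 139·79·109·157·71 = 13342167563.
N/139 = 95986817; 95986817 ≡ 89 (mod 139); 89·25 ≡ 1, so inverse 25.
N/79 = 168888197; 168888197 ≡ 22 (mod 79); 22·18 ≡ 1, so inverse 18.
N/109 = 122405207; 122405207 ≡ 60 (mod 109); 60·20 ≡ 1, so inverse 20.
N/157 = 84981959; 84981959 ≡ 57 (mod 157); 57·146 ≡ 1, so inverse 146.
N/71 = 187917853; 187917853 ≡ 23 (mod 71); 23·34 ≡ 1, so inverse 34.
m ≡ 64·95986817·25 + 15·168888197·18 + 44·122405207·20 + 83·84981959·146 + 36·187917853·34 = 1566718133784.
1566718133784 mod 13342167563 = 5684528913.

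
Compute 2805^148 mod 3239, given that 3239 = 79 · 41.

Mod 79: 2805 ≡ 40; by Fermat, exponent reduces to 148 mod 78 = 70; 40^70 ≡ 19 (mod 79).
Mod 41: 2805 ≡ 17; by Fermat, exponent reduces to 148 mod 40 = 28; 17^28 ≡ 25 (mod 41).
Combine by CRT: x ≡ 19 (mod 79), x ≡ 25 (mod 41) ⇒ x ≡ 3100 (mod 3239).

3100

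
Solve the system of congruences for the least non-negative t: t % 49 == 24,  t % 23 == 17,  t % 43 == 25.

1788

The moduli are pairwise coprime; N = 49·23·43 = 48461.
N/49 = 989; 989 ≡ 9 (mod 49); 9·11 ≡ 1, so inverse 11.
N/23 = 2107; 2107 ≡ 14 (mod 23); 14·5 ≡ 1, so inverse 5.
N/43 = 1127; 1127 ≡ 9 (mod 43); 9·24 ≡ 1, so inverse 24.
t ≡ 24·989·11 + 17·2107·5 + 25·1127·24 = 1116391.
1116391 mod 48461 = 1788.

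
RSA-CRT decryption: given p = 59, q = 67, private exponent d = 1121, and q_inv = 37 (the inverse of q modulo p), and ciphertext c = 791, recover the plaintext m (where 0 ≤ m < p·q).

2180

d_p = d mod (p−1) = 1121 mod 58 = 19; d_q = d mod (q−1) = 65.
m₁ = c^(d_p) mod p: c ≡ 24 (mod 59), and 24^19 mod 59 = 56.
m₂ = c^(d_q) mod q: c ≡ 54 (mod 67), and 54^65 mod 67 = 36.
h = q_inv·(m₁ − m₂) mod p = 37·(56 − 36) mod 59 = 32.
m = m₂ + h·q = 36 + 32·67 = 2180.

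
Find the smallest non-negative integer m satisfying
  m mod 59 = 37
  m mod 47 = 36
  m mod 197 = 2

473984

The moduli are pairwise coprime; N = 59·47·197 = 546281.
N/59 = 9259; 9259 ≡ 55 (mod 59); 55·44 ≡ 1, so inverse 44.
N/47 = 11623; 11623 ≡ 14 (mod 47); 14·37 ≡ 1, so inverse 37.
N/197 = 2773; 2773 ≡ 15 (mod 197); 15·92 ≡ 1, so inverse 92.
m ≡ 37·9259·44 + 36·11623·37 + 2·2773·92 = 31065720.
31065720 mod 546281 = 473984.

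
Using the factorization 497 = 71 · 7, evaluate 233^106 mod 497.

Mod 71: 233 ≡ 20; by Fermat, exponent reduces to 106 mod 70 = 36; 20^36 ≡ 20 (mod 71).
Mod 7: 233 ≡ 2; by Fermat, exponent reduces to 106 mod 6 = 4; 2^4 ≡ 2 (mod 7).
Combine by CRT: x ≡ 20 (mod 71), x ≡ 2 (mod 7) ⇒ x ≡ 233 (mod 497).

233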